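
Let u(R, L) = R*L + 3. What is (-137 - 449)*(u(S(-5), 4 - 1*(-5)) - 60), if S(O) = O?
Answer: 59772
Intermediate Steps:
u(R, L) = 3 + L*R (u(R, L) = L*R + 3 = 3 + L*R)
(-137 - 449)*(u(S(-5), 4 - 1*(-5)) - 60) = (-137 - 449)*((3 + (4 - 1*(-5))*(-5)) - 60) = -586*((3 + (4 + 5)*(-5)) - 60) = -586*((3 + 9*(-5)) - 60) = -586*((3 - 45) - 60) = -586*(-42 - 60) = -586*(-102) = 59772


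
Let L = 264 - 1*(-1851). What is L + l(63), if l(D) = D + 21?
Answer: 2199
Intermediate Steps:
L = 2115 (L = 264 + 1851 = 2115)
l(D) = 21 + D
L + l(63) = 2115 + (21 + 63) = 2115 + 84 = 2199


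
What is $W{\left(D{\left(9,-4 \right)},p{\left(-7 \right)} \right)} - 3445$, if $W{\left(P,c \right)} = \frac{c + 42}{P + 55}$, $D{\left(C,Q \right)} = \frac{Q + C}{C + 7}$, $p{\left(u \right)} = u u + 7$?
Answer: $- \frac{3047257}{885} \approx -3443.2$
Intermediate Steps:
$p{\left(u \right)} = 7 + u^{2}$ ($p{\left(u \right)} = u^{2} + 7 = 7 + u^{2}$)
$D{\left(C,Q \right)} = \frac{C + Q}{7 + C}$
$W{\left(P,c \right)} = \frac{42 + c}{55 + P}$
$W{\left(D{\left(9,-4 \right)},p{\left(-7 \right)} \right)} - 3445 = \frac{42 + \left(7 + \left(-7\right)^{2}\right)}{55 + \frac{9 - 4}{7 + 9}} - 3445 = \frac{42 + \left(7 + 49\right)}{55 + \frac{1}{16} \cdot 5} - 3445 = \frac{42 + 56}{55 + \frac{1}{16} \cdot 5} - 3445 = \frac{1}{55 + \frac{5}{16}} \cdot 98 - 3445 = \frac{1}{\frac{885}{16}} \cdot 98 - 3445 = \frac{16}{885} \cdot 98 - 3445 = \frac{1568}{885} - 3445 = - \frac{3047257}{885}$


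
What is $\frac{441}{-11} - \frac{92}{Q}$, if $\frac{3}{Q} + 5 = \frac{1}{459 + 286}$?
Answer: $\frac{2783053}{24585} \approx 113.2$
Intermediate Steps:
$Q = - \frac{2235}{3724}$ ($Q = \frac{3}{-5 + \frac{1}{459 + 286}} = \frac{3}{-5 + \frac{1}{745}} = \frac{3}{- \frac{3724}{745}} = 3 \left(- \frac{745}{3724}\right) = - \frac{2235}{3724} \approx -0.60016$)
$\frac{441}{-11} - \frac{92}{Q} = \frac{441}{-11} - \frac{92}{- \frac{2235}{3724}} = 441 \left(- \frac{1}{11}\right) - - \frac{342608}{2235} = - \frac{441}{11} + \frac{342608}{2235} = \frac{2783053}{24585}$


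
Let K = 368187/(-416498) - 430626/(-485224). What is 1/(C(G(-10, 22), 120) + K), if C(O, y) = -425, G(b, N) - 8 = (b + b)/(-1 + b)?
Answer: -50523706388/21472399790185 ≈ -0.0023530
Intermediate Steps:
G(b, N) = 8 + 2*b/(-1 + b) (G(b, N) = 8 + (b + b)/(-1 + b) = 8 + (2*b)/(-1 + b) = 8 + 2*b/(-1 + b))
K = 175424715/50523706388 (K = 368187*(-1/416498) - 430626*(-1/485224) = -368187/416498 + 215313/242612 = 175424715/50523706388 ≈ 0.0034721)
1/(C(G(-10, 22), 120) + K) = 1/(-425 + 175424715/50523706388) = 1/(-21472399790185/50523706388) = -50523706388/21472399790185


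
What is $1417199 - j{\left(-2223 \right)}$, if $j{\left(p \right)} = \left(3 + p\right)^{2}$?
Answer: $-3511201$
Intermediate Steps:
$1417199 - j{\left(-2223 \right)} = 1417199 - \left(3 - 2223\right)^{2} = 1417199 - \left(-2220\right)^{2} = 1417199 - 4928400 = -3511201$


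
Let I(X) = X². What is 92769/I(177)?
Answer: 30923/10443 ≈ 2.9611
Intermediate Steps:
92769/I(177) = 92769/(177²) = 92769/31329 = 92769*(1/31329) = 30923/10443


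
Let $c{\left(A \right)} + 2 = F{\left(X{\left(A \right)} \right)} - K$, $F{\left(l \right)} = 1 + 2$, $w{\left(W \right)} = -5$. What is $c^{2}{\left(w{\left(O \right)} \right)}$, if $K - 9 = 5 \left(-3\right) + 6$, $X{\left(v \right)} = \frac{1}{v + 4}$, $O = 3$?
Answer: $1$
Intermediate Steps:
$X{\left(v \right)} = \frac{1}{4 + v}$
$K = 0$ ($K = 9 + \left(5 \left(-3\right) + 6\right) = 9 + \left(-15 + 6\right) = 9 - 9 = 0$)
$F{\left(l \right)} = 3$
$c{\left(A \right)} = 1$ ($c{\left(A \right)} = -2 + \left(3 - 0\right) = -2 + \left(3 + 0\right) = -2 + 3 = 1$)
$c^{2}{\left(w{\left(O \right)} \right)} = 1^{2} = 1$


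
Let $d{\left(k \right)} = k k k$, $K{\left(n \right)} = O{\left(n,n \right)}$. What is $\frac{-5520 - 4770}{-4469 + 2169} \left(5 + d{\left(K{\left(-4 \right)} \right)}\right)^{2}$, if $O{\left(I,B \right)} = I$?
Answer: $\frac{3581949}{230} \approx 15574.0$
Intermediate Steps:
$K{\left(n \right)} = n$
$d{\left(k \right)} = k^{3}$ ($d{\left(k \right)} = k^{2} k = k^{3}$)
$\frac{-5520 - 4770}{-4469 + 2169} \left(5 + d{\left(K{\left(-4 \right)} \right)}\right)^{2} = \frac{-5520 - 4770}{-4469 + 2169} \left(5 + \left(-4\right)^{3}\right)^{2} = - \frac{10290}{-2300} \left(5 - 64\right)^{2} = \left(-10290\right) \left(- \frac{1}{2300}\right) \left(-59\right)^{2} = \frac{1029}{230} \cdot 3481 = \frac{3581949}{230}$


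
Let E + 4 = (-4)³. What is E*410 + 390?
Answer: -27490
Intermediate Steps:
E = -68 (E = -4 + (-4)³ = -4 - 64 = -68)
E*410 + 390 = -68*410 + 390 = -27880 + 390 = -27490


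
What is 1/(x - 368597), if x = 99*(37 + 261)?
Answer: -1/339095 ≈ -2.9490e-6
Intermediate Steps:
x = 29502 (x = 99*298 = 29502)
1/(x - 368597) = 1/(29502 - 368597) = 1/(-339095) = -1/339095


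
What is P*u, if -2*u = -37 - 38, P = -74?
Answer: -2775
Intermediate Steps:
u = 75/2 (u = -(-37 - 38)/2 = -1/2*(-75) = 75/2 ≈ 37.500)
P*u = -74*75/2 = -2775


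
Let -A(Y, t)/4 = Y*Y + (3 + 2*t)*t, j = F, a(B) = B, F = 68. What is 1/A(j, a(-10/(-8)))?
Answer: -2/37047 ≈ -5.3985e-5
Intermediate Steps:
j = 68
A(Y, t) = -4*Y² - 4*t*(3 + 2*t) (A(Y, t) = -4*(Y*Y + (3 + 2*t)*t) = -4*(Y² + t*(3 + 2*t)) = -4*Y² - 4*t*(3 + 2*t))
1/A(j, a(-10/(-8))) = 1/(-(-120)/(-8) - 8*(-10/(-8))² - 4*68²) = 1/(-(-120)*(-1)/8 - 8*(-10*(-⅛))² - 4*4624) = 1/(-12*5/4 - 8*(5/4)² - 18496) = 1/(-15 - 8*25/16 - 18496) = 1/(-15 - 25/2 - 18496) = 1/(-37047/2) = -2/37047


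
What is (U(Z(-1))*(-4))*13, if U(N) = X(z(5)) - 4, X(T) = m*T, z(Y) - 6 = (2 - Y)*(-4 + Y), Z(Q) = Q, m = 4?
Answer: -416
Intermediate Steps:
z(Y) = 6 + (-4 + Y)*(2 - Y) (z(Y) = 6 + (2 - Y)*(-4 + Y) = 6 + (-4 + Y)*(2 - Y))
X(T) = 4*T
U(N) = 8 (U(N) = 4*(-2 - 1*5² + 6*5) - 4 = 4*(-2 - 1*25 + 30) - 4 = 4*(-2 - 25 + 30) - 4 = 4*3 - 4 = 12 - 4 = 8)
(U(Z(-1))*(-4))*13 = (8*(-4))*13 = -32*13 = -416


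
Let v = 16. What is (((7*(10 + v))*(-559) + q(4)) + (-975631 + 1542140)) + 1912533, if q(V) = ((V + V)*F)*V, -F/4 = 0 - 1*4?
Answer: 2377816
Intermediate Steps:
F = 16 (F = -4*(0 - 1*4) = -4*(0 - 4) = -4*(-4) = 16)
q(V) = 32*V**2 (q(V) = ((V + V)*16)*V = ((2*V)*16)*V = (32*V)*V = 32*V**2)
(((7*(10 + v))*(-559) + q(4)) + (-975631 + 1542140)) + 1912533 = (((7*(10 + 16))*(-559) + 32*4**2) + (-975631 + 1542140)) + 1912533 = (((7*26)*(-559) + 32*16) + 566509) + 1912533 = ((182*(-559) + 512) + 566509) + 1912533 = ((-101738 + 512) + 566509) + 1912533 = (-101226 + 566509) + 1912533 = 465283 + 1912533 = 2377816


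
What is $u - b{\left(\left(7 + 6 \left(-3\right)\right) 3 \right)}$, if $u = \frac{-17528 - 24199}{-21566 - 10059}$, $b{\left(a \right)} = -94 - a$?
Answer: $\frac{1970852}{31625} \approx 62.319$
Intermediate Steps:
$u = \frac{41727}{31625}$ ($u = - \frac{41727}{-31625} = \left(-41727\right) \left(- \frac{1}{31625}\right) = \frac{41727}{31625} \approx 1.3194$)
$u - b{\left(\left(7 + 6 \left(-3\right)\right) 3 \right)} = \frac{41727}{31625} - \left(-94 - \left(7 + 6 \left(-3\right)\right) 3\right) = \frac{41727}{31625} - \left(-94 - \left(7 - 18\right) 3\right) = \frac{41727}{31625} - \left(-94 - \left(-11\right) 3\right) = \frac{41727}{31625} - \left(-94 - -33\right) = \frac{41727}{31625} - \left(-94 + 33\right) = \frac{41727}{31625} - -61 = \frac{41727}{31625} + 61 = \frac{1970852}{31625}$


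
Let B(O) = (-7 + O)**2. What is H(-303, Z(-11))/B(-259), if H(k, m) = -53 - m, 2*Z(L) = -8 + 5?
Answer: -103/141512 ≈ -0.00072785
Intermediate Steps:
Z(L) = -3/2 (Z(L) = (-8 + 5)/2 = (1/2)*(-3) = -3/2)
H(-303, Z(-11))/B(-259) = (-53 - 1*(-3/2))/((-7 - 259)**2) = (-53 + 3/2)/((-266)**2) = -103/2/70756 = -103/2*1/70756 = -103/141512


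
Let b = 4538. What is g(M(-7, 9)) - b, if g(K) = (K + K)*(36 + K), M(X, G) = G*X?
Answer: -1136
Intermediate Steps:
g(K) = 2*K*(36 + K) (g(K) = (2*K)*(36 + K) = 2*K*(36 + K))
g(M(-7, 9)) - b = 2*(9*(-7))*(36 + 9*(-7)) - 1*4538 = 2*(-63)*(36 - 63) - 4538 = 2*(-63)*(-27) - 4538 = 3402 - 4538 = -1136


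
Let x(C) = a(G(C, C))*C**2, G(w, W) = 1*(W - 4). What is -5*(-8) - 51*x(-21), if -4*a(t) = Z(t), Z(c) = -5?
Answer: -112295/4 ≈ -28074.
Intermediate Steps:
G(w, W) = -4 + W (G(w, W) = 1*(-4 + W) = -4 + W)
a(t) = 5/4 (a(t) = -1/4*(-5) = 5/4)
x(C) = 5*C**2/4
-5*(-8) - 51*x(-21) = -5*(-8) - 255*(-21)**2/4 = 40 - 255*441/4 = 40 - 51*2205/4 = 40 - 112455/4 = -112295/4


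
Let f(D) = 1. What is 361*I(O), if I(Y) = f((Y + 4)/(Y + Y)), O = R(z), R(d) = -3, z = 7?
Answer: 361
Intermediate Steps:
O = -3
I(Y) = 1
361*I(O) = 361*1 = 361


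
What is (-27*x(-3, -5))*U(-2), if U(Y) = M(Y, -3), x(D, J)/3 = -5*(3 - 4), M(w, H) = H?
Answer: 1215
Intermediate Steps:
x(D, J) = 15 (x(D, J) = 3*(-5*(3 - 4)) = 3*(-5*(-1)) = 3*5 = 15)
U(Y) = -3
(-27*x(-3, -5))*U(-2) = -27*15*(-3) = -405*(-3) = 1215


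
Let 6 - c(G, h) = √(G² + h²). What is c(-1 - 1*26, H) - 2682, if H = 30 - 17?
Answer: -2676 - √898 ≈ -2706.0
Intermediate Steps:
H = 13
c(G, h) = 6 - √(G² + h²)
c(-1 - 1*26, H) - 2682 = (6 - √((-1 - 1*26)² + 13²)) - 2682 = (6 - √((-1 - 26)² + 169)) - 2682 = (6 - √((-27)² + 169)) - 2682 = (6 - √(729 + 169)) - 2682 = (6 - √898) - 2682 = -2676 - √898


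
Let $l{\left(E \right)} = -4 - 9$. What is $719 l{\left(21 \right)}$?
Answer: $-9347$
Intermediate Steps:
$l{\left(E \right)} = -13$
$719 l{\left(21 \right)} = 719 \left(-13\right) = -9347$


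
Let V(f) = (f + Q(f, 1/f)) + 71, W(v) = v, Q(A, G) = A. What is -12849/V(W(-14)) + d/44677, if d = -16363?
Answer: -13366474/44677 ≈ -299.18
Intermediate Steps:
V(f) = 71 + 2*f (V(f) = (f + f) + 71 = 2*f + 71 = 71 + 2*f)
-12849/V(W(-14)) + d/44677 = -12849/(71 + 2*(-14)) - 16363/44677 = -12849/(71 - 28) - 16363*1/44677 = -12849/43 - 16363/44677 = -13366474/44677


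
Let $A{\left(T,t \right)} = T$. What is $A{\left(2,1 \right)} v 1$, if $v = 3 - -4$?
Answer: $14$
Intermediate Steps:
$v = 7$ ($v = 3 + 4 = 7$)
$A{\left(2,1 \right)} v 1 = 2 \cdot 7 \cdot 1 = 14 \cdot 1 = 14$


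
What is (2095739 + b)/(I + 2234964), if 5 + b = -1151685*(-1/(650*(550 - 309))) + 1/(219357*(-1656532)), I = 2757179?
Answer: 11929422212563327440169/28416379500605783622780 ≈ 0.41981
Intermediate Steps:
b = 13387892226399229/5692220655659460 (b = -5 + (-1151685*(-1/(650*(550 - 309))) + 1/(219357*(-1656532))) = -5 + (-1151685/((-650*241)) + (1/219357)*(-1/1656532)) = -5 + (-1151685/(-156650) - 1/363371889924) = -5 + (-1151685*(-1/156650) - 1/363371889924) = -5 + (230337/31330 - 1/363371889924) = -5 + 41848995504696529/5692220655659460 = 13387892226399229/5692220655659460 ≈ 2.3520)
(2095739 + b)/(I + 2234964) = (2095739 + 13387892226399229/5692220655659460)/(2757179 + 2234964) = (11929422212563327440169/5692220655659460)/4992143 = (11929422212563327440169/5692220655659460)*(1/4992143) = 11929422212563327440169/28416379500605783622780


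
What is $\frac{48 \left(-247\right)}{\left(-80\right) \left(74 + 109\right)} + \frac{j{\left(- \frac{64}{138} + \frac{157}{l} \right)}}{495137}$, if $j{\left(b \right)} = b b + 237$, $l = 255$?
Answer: $\frac{1533460728229}{1892425992425} \approx 0.81032$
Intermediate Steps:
$j{\left(b \right)} = 237 + b^{2}$ ($j{\left(b \right)} = b^{2} + 237 = 237 + b^{2}$)
$\frac{48 \left(-247\right)}{\left(-80\right) \left(74 + 109\right)} + \frac{j{\left(- \frac{64}{138} + \frac{157}{l} \right)}}{495137} = \frac{48 \left(-247\right)}{\left(-80\right) \left(74 + 109\right)} + \frac{237 + \left(- \frac{64}{138} + \frac{157}{255}\right)^{2}}{495137} = - \frac{11856}{\left(-80\right) 183} + \left(237 + \left(\left(-64\right) \frac{1}{138} + 157 \cdot \frac{1}{255}\right)^{2}\right) \frac{1}{495137} = - \frac{11856}{-14640} + \left(237 + \left(- \frac{32}{69} + \frac{157}{255}\right)^{2}\right) \frac{1}{495137} = \left(-11856\right) \left(- \frac{1}{14640}\right) + \left(237 + \left(\frac{297}{1955}\right)^{2}\right) \frac{1}{495137} = \frac{247}{305} + \left(237 + \frac{88209}{3822025}\right) \frac{1}{495137} = \frac{247}{305} + \frac{905908134}{3822025} \cdot \frac{1}{495137} = \frac{247}{305} + \frac{905908134}{1892425992425} = \frac{1533460728229}{1892425992425}$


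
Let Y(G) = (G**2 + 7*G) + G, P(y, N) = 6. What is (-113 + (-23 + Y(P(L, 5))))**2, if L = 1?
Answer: 2704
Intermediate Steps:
Y(G) = G**2 + 8*G
(-113 + (-23 + Y(P(L, 5))))**2 = (-113 + (-23 + 6*(8 + 6)))**2 = (-113 + (-23 + 6*14))**2 = (-113 + (-23 + 84))**2 = (-113 + 61)**2 = (-52)**2 = 2704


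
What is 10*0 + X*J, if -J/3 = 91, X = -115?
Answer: 31395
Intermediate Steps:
J = -273 (J = -3*91 = -273)
10*0 + X*J = 10*0 - 115*(-273) = 0 + 31395 = 31395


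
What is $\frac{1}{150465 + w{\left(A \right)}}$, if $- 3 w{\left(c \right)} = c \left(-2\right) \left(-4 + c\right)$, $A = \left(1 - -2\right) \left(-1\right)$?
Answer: $\frac{1}{150479} \approx 6.6454 \cdot 10^{-6}$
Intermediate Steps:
$A = -3$ ($A = \left(1 + 2\right) \left(-1\right) = 3 \left(-1\right) = -3$)
$w{\left(c \right)} = \frac{2 c \left(-4 + c\right)}{3}$ ($w{\left(c \right)} = - \frac{c \left(-2\right) \left(-4 + c\right)}{3} = - \frac{- 2 c \left(-4 + c\right)}{3} = - \frac{\left(-2\right) c \left(-4 + c\right)}{3} = \frac{2 c \left(-4 + c\right)}{3}$)
$\frac{1}{150465 + w{\left(A \right)}} = \frac{1}{150465 + \frac{2}{3} \left(-3\right) \left(-4 - 3\right)} = \frac{1}{150465 + \frac{2}{3} \left(-3\right) \left(-7\right)} = \frac{1}{150465 + 14} = \frac{1}{150479}$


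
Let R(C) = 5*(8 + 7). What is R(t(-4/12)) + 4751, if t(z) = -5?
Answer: 4826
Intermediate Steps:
R(C) = 75 (R(C) = 5*15 = 75)
R(t(-4/12)) + 4751 = 75 + 4751 = 4826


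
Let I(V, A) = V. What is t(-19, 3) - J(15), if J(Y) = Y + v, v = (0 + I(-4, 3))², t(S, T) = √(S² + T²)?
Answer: -31 + √370 ≈ -11.765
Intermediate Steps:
v = 16 (v = (0 - 4)² = (-4)² = 16)
J(Y) = 16 + Y (J(Y) = Y + 16 = 16 + Y)
t(-19, 3) - J(15) = √((-19)² + 3²) - (16 + 15) = √(361 + 9) - 1*31 = √370 - 31 = -31 + √370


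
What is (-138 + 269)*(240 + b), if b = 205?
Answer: 58295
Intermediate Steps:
(-138 + 269)*(240 + b) = (-138 + 269)*(240 + 205) = 131*445 = 58295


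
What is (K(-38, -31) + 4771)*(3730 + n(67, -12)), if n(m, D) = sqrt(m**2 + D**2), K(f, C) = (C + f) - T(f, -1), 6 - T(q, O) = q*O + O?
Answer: 17654090 + 4733*sqrt(4633) ≈ 1.7976e+7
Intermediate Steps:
T(q, O) = 6 - O - O*q (T(q, O) = 6 - (q*O + O) = 6 - (O*q + O) = 6 - (O + O*q) = 6 + (-O - O*q) = 6 - O - O*q)
K(f, C) = -7 + C (K(f, C) = (C + f) - (6 - 1*(-1) - 1*(-1)*f) = (C + f) - (6 + 1 + f) = (C + f) - (7 + f) = (C + f) + (-7 - f) = -7 + C)
n(m, D) = sqrt(D**2 + m**2)
(K(-38, -31) + 4771)*(3730 + n(67, -12)) = ((-7 - 31) + 4771)*(3730 + sqrt((-12)**2 + 67**2)) = (-38 + 4771)*(3730 + sqrt(144 + 4489)) = 4733*(3730 + sqrt(4633)) = 17654090 + 4733*sqrt(4633)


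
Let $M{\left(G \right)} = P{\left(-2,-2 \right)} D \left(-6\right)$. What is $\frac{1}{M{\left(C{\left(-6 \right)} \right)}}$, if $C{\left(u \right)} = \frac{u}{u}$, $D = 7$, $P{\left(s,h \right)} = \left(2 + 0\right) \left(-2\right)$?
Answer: $\frac{1}{168} \approx 0.0059524$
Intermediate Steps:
$P{\left(s,h \right)} = -4$ ($P{\left(s,h \right)} = 2 \left(-2\right) = -4$)
$C{\left(u \right)} = 1$
$M{\left(G \right)} = 168$ ($M{\left(G \right)} = \left(-4\right) 7 \left(-6\right) = \left(-28\right) \left(-6\right) = 168$)
$\frac{1}{M{\left(C{\left(-6 \right)} \right)}} = \frac{1}{168}$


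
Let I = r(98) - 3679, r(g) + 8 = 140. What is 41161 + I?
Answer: 37614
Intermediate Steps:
r(g) = 132 (r(g) = -8 + 140 = 132)
I = -3547 (I = 132 - 3679 = -3547)
41161 + I = 41161 - 3547 = 37614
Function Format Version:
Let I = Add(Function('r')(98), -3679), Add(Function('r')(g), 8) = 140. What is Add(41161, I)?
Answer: 37614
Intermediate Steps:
Function('r')(g) = 132 (Function('r')(g) = Add(-8, 140) = 132)
I = -3547 (I = Add(132, -3679) = -3547)
Add(41161, I) = Add(41161, -3547) = 37614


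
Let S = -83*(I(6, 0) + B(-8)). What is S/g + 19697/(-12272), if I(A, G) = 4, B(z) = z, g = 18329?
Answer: -356952009/224933488 ≈ -1.5869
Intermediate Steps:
S = 332 (S = -83*(4 - 8) = -83*(-4) = 332)
S/g + 19697/(-12272) = 332/18329 + 19697/(-12272) = 332*(1/18329) + 19697*(-1/12272) = 332/18329 - 19697/12272 = -356952009/224933488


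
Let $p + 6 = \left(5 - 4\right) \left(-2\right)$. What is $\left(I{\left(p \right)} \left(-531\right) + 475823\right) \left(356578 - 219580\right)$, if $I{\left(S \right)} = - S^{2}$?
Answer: $69842539386$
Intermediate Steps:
$p = -8$ ($p = -6 + \left(5 - 4\right) \left(-2\right) = -6 + 1 \left(-2\right) = -6 - 2 = -8$)
$\left(I{\left(p \right)} \left(-531\right) + 475823\right) \left(356578 - 219580\right) = \left(- \left(-8\right)^{2} \left(-531\right) + 475823\right) \left(356578 - 219580\right) = \left(\left(-1\right) 64 \left(-531\right) + 475823\right) 136998 = \left(\left(-64\right) \left(-531\right) + 475823\right) 136998 = \left(33984 + 475823\right) 136998 = 509807 \cdot 136998 = 69842539386$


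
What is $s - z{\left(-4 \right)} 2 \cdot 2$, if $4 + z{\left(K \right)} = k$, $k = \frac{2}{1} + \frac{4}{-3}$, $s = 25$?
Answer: $\frac{1000}{3} \approx 333.33$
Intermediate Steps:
$k = \frac{2}{3}$ ($k = 2 \cdot 1 + 4 \left(- \frac{1}{3}\right) = 2 - \frac{4}{3} = \frac{2}{3} \approx 0.66667$)
$z{\left(K \right)} = - \frac{10}{3}$ ($z{\left(K \right)} = -4 + \frac{2}{3} = - \frac{10}{3}$)
$s - z{\left(-4 \right)} 2 \cdot 2 = 25 \left(-1\right) \left(- \frac{10}{3}\right) 2 \cdot 2 = 25 \cdot \frac{10}{3} \cdot 2 \cdot 2 = 25 \cdot \frac{20}{3} \cdot 2 = \frac{500}{3} \cdot 2 = \frac{1000}{3}$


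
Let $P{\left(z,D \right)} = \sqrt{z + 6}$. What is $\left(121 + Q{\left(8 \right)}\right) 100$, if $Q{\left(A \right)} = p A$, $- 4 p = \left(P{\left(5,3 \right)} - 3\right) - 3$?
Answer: $13300 - 200 \sqrt{11} \approx 12637.0$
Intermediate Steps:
$P{\left(z,D \right)} = \sqrt{6 + z}$
$p = \frac{3}{2} - \frac{\sqrt{11}}{4}$ ($p = - \frac{\left(\sqrt{6 + 5} - 3\right) - 3}{4} = - \frac{\left(\sqrt{11} - 3\right) - 3}{4} = - \frac{\left(-3 + \sqrt{11}\right) - 3}{4} = - \frac{-6 + \sqrt{11}}{4} = \frac{3}{2} - \frac{\sqrt{11}}{4} \approx 0.67084$)
$Q{\left(A \right)} = A \left(\frac{3}{2} - \frac{\sqrt{11}}{4}\right)$ ($Q{\left(A \right)} = \left(\frac{3}{2} - \frac{\sqrt{11}}{4}\right) A = A \left(\frac{3}{2} - \frac{\sqrt{11}}{4}\right)$)
$\left(121 + Q{\left(8 \right)}\right) 100 = \left(121 + \frac{1}{4} \cdot 8 \left(6 - \sqrt{11}\right)\right) 100 = \left(121 + \left(12 - 2 \sqrt{11}\right)\right) 100 = \left(133 - 2 \sqrt{11}\right) 100 = 13300 - 200 \sqrt{11}$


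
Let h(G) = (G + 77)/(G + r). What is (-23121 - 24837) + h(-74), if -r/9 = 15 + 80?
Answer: -44552985/929 ≈ -47958.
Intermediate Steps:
r = -855 (r = -9*(15 + 80) = -9*95 = -855)
h(G) = (77 + G)/(-855 + G) (h(G) = (G + 77)/(G - 855) = (77 + G)/(-855 + G))
(-23121 - 24837) + h(-74) = (-23121 - 24837) + (77 - 74)/(-855 - 74) = -47958 + 3/(-929) = -47958 - 1/929*3 = -47958 - 3/929 = -44552985/929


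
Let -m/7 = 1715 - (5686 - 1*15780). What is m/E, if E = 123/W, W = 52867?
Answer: -4370144821/123 ≈ -3.5530e+7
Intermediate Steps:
E = 123/52867 ≈ 0.0023266
m = -82663 (m = -7*(1715 - (5686 - 1*15780)) = -7*(1715 - (5686 - 15780)) = -7*(1715 - 1*(-10094)) = -7*(1715 + 10094) = -7*11809 = -82663)
m/E = -82663/123/52867 = -82663*52867/123 = -4370144821/123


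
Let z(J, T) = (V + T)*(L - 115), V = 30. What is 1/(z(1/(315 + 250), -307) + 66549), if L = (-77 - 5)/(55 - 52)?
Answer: 3/317926 ≈ 9.4362e-6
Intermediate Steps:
L = -82/3 ≈ -27.333
z(J, T) = -4270 - 427*T/3 (z(J, T) = (30 + T)*(-82/3 - 115) = (30 + T)*(-427/3) = -4270 - 427*T/3)
1/(z(1/(315 + 250), -307) + 66549) = 1/((-4270 - 427/3*(-307)) + 66549) = 1/((-4270 + 131089/3) + 66549) = 1/(118279/3 + 66549) = 1/(317926/3) = 3/317926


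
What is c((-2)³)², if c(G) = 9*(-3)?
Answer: 729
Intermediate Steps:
c(G) = -27
c((-2)³)² = (-27)² = 729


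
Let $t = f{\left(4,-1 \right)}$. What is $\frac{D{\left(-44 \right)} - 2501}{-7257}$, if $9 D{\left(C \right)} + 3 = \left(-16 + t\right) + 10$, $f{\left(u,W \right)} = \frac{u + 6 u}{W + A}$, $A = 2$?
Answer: $\frac{22490}{65313} \approx 0.34434$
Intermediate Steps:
$f{\left(u,W \right)} = \frac{7 u}{2 + W}$ ($f{\left(u,W \right)} = \frac{u + 6 u}{W + 2} = \frac{7 u}{2 + W}$)
$t = 28$ ($t = 7 \cdot 4 \frac{1}{2 - 1} = 7 \cdot 4 \cdot 1^{-1} = 7 \cdot 4 \cdot 1 = 28$)
$D{\left(C \right)} = \frac{19}{9}$ ($D{\left(C \right)} = - \frac{1}{3} + \frac{\left(-16 + 28\right) + 10}{9} = - \frac{1}{3} + \frac{12 + 10}{9} = - \frac{1}{3} + \frac{1}{9} \cdot 22 = - \frac{1}{3} + \frac{22}{9} = \frac{19}{9}$)
$\frac{D{\left(-44 \right)} - 2501}{-7257} = \frac{\frac{19}{9} - 2501}{-7257} = \left(- \frac{22490}{9}\right) \left(- \frac{1}{7257}\right) = \frac{22490}{65313}$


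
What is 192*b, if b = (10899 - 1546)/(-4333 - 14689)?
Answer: -897888/9511 ≈ -94.405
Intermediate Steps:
b = -9353/19022 (b = 9353/(-19022) = 9353*(-1/19022) = -9353/19022 ≈ -0.49169)
192*b = 192*(-9353/19022) = -897888/9511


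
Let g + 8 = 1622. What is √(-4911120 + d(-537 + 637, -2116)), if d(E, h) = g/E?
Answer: I*√491110386/10 ≈ 2216.1*I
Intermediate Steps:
g = 1614 (g = -8 + 1622 = 1614)
d(E, h) = 1614/E
√(-4911120 + d(-537 + 637, -2116)) = √(-4911120 + 1614/(-537 + 637)) = √(-4911120 + 1614/100) = √(-4911120 + 1614*(1/100)) = √(-4911120 + 807/50) = √(-245555193/50) = I*√491110386/10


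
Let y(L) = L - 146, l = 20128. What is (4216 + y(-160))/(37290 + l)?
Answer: 1955/28709 ≈ 0.068097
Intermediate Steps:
y(L) = -146 + L
(4216 + y(-160))/(37290 + l) = (4216 + (-146 - 160))/(37290 + 20128) = (4216 - 306)/57418 = 3910*(1/57418) = 1955/28709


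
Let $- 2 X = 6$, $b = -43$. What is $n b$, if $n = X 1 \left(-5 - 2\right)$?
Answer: $-903$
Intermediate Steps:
$X = -3$ ($X = \left(- \frac{1}{2}\right) 6 = -3$)
$n = 21$ ($n = \left(-3\right) 1 \left(-5 - 2\right) = - 3 \left(-5 - 2\right) = \left(-3\right) \left(-7\right) = 21$)
$n b = 21 \left(-43\right) = -903$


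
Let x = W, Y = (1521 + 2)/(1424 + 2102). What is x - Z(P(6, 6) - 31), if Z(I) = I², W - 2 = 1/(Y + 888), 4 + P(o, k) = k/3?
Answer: -3405144631/3132611 ≈ -1087.0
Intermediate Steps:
P(o, k) = -4 + k/3
Y = 1523/3526 ≈ 0.43193
W = 6268748/3132611 (W = 2 + 1/(1523/3526 + 888) = 2 + 1/(3132611/3526) = 2 + 3526/3132611 = 6268748/3132611 ≈ 2.0011)
x = 6268748/3132611 ≈ 2.0011
x - Z(P(6, 6) - 31) = 6268748/3132611 - ((-4 + (⅓)*6) - 31)² = 6268748/3132611 - ((-4 + 2) - 31)² = 6268748/3132611 - (-2 - 31)² = 6268748/3132611 - 1*(-33)² = 6268748/3132611 - 1*1089 = 6268748/3132611 - 1089 = -3405144631/3132611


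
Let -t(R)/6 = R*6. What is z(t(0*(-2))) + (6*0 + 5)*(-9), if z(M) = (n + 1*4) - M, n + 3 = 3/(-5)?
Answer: -223/5 ≈ -44.600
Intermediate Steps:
n = -18/5 (n = -3 + 3/(-5) = -3 + 3*(-⅕) = -3 - ⅗ = -18/5 ≈ -3.6000)
t(R) = -36*R (t(R) = -6*R*6 = -36*R)
z(M) = ⅖ - M (z(M) = (-18/5 + 1*4) - M = (-18/5 + 4) - M = ⅖ - M)
z(t(0*(-2))) + (6*0 + 5)*(-9) = (⅖ - (-36)*0*(-2)) + (6*0 + 5)*(-9) = (⅖ - (-36)*0) + (0 + 5)*(-9) = (⅖ - 1*0) + 5*(-9) = (⅖ + 0) - 45 = ⅖ - 45 = -223/5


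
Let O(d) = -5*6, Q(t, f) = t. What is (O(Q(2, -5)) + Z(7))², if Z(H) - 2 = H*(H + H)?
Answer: 4900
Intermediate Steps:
O(d) = -30
Z(H) = 2 + 2*H² (Z(H) = 2 + H*(H + H) = 2 + H*(2*H) = 2 + 2*H²)
(O(Q(2, -5)) + Z(7))² = (-30 + (2 + 2*7²))² = (-30 + (2 + 2*49))² = (-30 + (2 + 98))² = (-30 + 100)² = 70² = 4900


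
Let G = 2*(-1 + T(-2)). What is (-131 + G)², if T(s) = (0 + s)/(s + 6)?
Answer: 17956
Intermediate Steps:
T(s) = s/(6 + s)
G = -3 (G = 2*(-1 - 2/(6 - 2)) = 2*(-1 - 2/4) = 2*(-1 - 2*¼) = 2*(-1 - ½) = 2*(-3/2) = -3)
(-131 + G)² = (-131 - 3)² = (-134)² = 17956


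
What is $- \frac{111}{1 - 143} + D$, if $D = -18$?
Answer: $- \frac{2445}{142} \approx -17.218$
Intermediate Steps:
$- \frac{111}{1 - 143} + D = - \frac{111}{1 - 143} - 18 = - \frac{111}{-142} - 18 = \left(-111\right) \left(- \frac{1}{142}\right) - 18 = \frac{111}{142} - 18 = - \frac{2445}{142}$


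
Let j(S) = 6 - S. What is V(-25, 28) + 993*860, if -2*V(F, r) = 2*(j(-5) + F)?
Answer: 853994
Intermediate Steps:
V(F, r) = -11 - F (V(F, r) = -((6 - 1*(-5)) + F) = -((6 + 5) + F) = -(11 + F) = -(22 + 2*F)/2 = -11 - F)
V(-25, 28) + 993*860 = (-11 - 1*(-25)) + 993*860 = (-11 + 25) + 853980 = 14 + 853980 = 853994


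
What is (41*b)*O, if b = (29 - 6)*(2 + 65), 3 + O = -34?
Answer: -2337697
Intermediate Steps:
O = -37 (O = -3 - 34 = -37)
b = 1541 (b = 23*67 = 1541)
(41*b)*O = (41*1541)*(-37) = 63181*(-37) = -2337697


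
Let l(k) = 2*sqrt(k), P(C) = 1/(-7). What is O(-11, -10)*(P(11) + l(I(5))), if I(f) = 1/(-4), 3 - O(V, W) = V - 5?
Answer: -19/7 + 19*I ≈ -2.7143 + 19.0*I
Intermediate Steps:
P(C) = -1/7 (P(C) = 1*(-1/7) = -1/7)
O(V, W) = 8 - V (O(V, W) = 3 - (V - 5) = 3 - (-5 + V) = 3 + (5 - V) = 8 - V)
I(f) = -1/4
O(-11, -10)*(P(11) + l(I(5))) = (8 - 1*(-11))*(-1/7 + 2*sqrt(-1/4)) = (8 + 11)*(-1/7 + 2*(I/2)) = 19*(-1/7 + I) = -19/7 + 19*I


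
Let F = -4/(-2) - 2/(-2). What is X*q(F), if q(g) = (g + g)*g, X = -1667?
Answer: -30006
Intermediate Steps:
F = 3 (F = -4*(-1/2) - 2*(-1/2) = 2 + 1 = 3)
q(g) = 2*g**2 (q(g) = (2*g)*g = 2*g**2)
X*q(F) = -3334*3**2 = -3334*9 = -1667*18 = -30006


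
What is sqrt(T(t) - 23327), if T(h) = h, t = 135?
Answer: 2*I*sqrt(5798) ≈ 152.29*I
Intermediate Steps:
sqrt(T(t) - 23327) = sqrt(135 - 23327) = sqrt(-23192) = 2*I*sqrt(5798)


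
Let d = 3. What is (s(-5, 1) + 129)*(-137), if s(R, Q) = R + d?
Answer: -17399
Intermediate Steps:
s(R, Q) = 3 + R (s(R, Q) = R + 3 = 3 + R)
(s(-5, 1) + 129)*(-137) = ((3 - 5) + 129)*(-137) = (-2 + 129)*(-137) = 127*(-137) = -17399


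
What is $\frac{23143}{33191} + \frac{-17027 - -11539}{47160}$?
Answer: $\frac{113658959}{195660945} \approx 0.5809$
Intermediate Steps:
$\frac{23143}{33191} + \frac{-17027 - -11539}{47160} = 23143 \cdot \frac{1}{33191} + \left(-17027 + 11539\right) \frac{1}{47160} = \frac{23143}{33191} - \frac{686}{5895} = \frac{113658959}{195660945}$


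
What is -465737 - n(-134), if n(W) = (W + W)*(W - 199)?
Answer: -554981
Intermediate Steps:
n(W) = 2*W*(-199 + W) (n(W) = (2*W)*(-199 + W) = 2*W*(-199 + W))
-465737 - n(-134) = -465737 - 2*(-134)*(-199 - 134) = -465737 - 2*(-134)*(-333) = -465737 - 1*89244 = -465737 - 89244 = -554981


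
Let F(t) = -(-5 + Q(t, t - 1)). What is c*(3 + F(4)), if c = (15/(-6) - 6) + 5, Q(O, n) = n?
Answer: -35/2 ≈ -17.500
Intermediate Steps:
c = -7/2 (c = (15*(-⅙) - 6) + 5 = (-5/2 - 6) + 5 = -17/2 + 5 = -7/2 ≈ -3.5000)
F(t) = 6 - t (F(t) = -(-5 + (t - 1)) = -(-5 + (-1 + t)) = -(-6 + t) = 6 - t)
c*(3 + F(4)) = -7*(3 + (6 - 1*4))/2 = -7*(3 + (6 - 4))/2 = -7*(3 + 2)/2 = -7/2*5 = -35/2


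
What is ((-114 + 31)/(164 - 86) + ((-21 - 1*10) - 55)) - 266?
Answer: -27539/78 ≈ -353.06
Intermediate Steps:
((-114 + 31)/(164 - 86) + ((-21 - 1*10) - 55)) - 266 = (-83/78 + ((-21 - 10) - 55)) - 266 = (-83*1/78 + (-31 - 55)) - 266 = (-83/78 - 86) - 266 = -6791/78 - 266 = -27539/78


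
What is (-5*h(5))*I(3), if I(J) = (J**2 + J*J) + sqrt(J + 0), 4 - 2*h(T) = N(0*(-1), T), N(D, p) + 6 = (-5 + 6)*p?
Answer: -225 - 25*sqrt(3)/2 ≈ -246.65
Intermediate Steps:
N(D, p) = -6 + p (N(D, p) = -6 + (-5 + 6)*p = -6 + 1*p = -6 + p)
h(T) = 5 - T/2 (h(T) = 2 - (-6 + T)/2 = 2 + (3 - T/2) = 5 - T/2)
I(J) = sqrt(J) + 2*J**2 (I(J) = (J**2 + J**2) + sqrt(J) = 2*J**2 + sqrt(J) = sqrt(J) + 2*J**2)
(-5*h(5))*I(3) = (-5*(5 - 1/2*5))*(sqrt(3) + 2*3**2) = (-5*(5 - 5/2))*(sqrt(3) + 2*9) = (-5*5/2)*(sqrt(3) + 18) = -25*(18 + sqrt(3))/2 = -225 - 25*sqrt(3)/2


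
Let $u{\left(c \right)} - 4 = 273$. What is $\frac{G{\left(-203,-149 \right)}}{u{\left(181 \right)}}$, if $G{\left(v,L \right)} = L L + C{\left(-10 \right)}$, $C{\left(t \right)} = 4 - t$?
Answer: $\frac{22215}{277} \approx 80.199$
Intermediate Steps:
$u{\left(c \right)} = 277$ ($u{\left(c \right)} = 4 + 273 = 277$)
$G{\left(v,L \right)} = 14 + L^{2}$ ($G{\left(v,L \right)} = L L + \left(4 - -10\right) = L^{2} + \left(4 + 10\right) = L^{2} + 14 = 14 + L^{2}$)
$\frac{G{\left(-203,-149 \right)}}{u{\left(181 \right)}} = \frac{14 + \left(-149\right)^{2}}{277} = \left(14 + 22201\right) \frac{1}{277} = 22215 \cdot \frac{1}{277} = \frac{22215}{277}$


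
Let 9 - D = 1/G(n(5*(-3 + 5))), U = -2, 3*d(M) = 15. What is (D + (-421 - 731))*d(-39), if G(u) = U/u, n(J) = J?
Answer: -5690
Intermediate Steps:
d(M) = 5 (d(M) = (⅓)*15 = 5)
G(u) = -2/u
D = 14 (D = 9 - 1/((-2*1/(5*(-3 + 5)))) = 9 - 1/((-2/(5*2))) = 9 - 1/((-2/10)) = 9 - 1/((-2*⅒)) = 9 - 1/(-⅕) = 9 - 1*(-5) = 9 + 5 = 14)
(D + (-421 - 731))*d(-39) = (14 + (-421 - 731))*5 = (14 - 1152)*5 = -1138*5 = -5690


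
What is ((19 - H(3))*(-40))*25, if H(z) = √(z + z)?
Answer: -19000 + 1000*√6 ≈ -16551.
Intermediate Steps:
H(z) = √2*√z (H(z) = √(2*z) = √2*√z)
((19 - H(3))*(-40))*25 = ((19 - √2*√3)*(-40))*25 = ((19 - √6)*(-40))*25 = (-760 + 40*√6)*25 = -19000 + 1000*√6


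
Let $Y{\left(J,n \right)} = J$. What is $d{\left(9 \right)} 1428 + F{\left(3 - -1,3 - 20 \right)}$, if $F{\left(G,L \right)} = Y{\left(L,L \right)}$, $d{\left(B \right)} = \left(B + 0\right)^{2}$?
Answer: $115651$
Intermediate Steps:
$d{\left(B \right)} = B^{2}$
$F{\left(G,L \right)} = L$
$d{\left(9 \right)} 1428 + F{\left(3 - -1,3 - 20 \right)} = 9^{2} \cdot 1428 + \left(3 - 20\right) = 81 \cdot 1428 + \left(3 - 20\right) = 115668 - 17 = 115651$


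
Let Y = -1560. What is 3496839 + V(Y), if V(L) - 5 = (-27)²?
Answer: 3497573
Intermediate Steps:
V(L) = 734 (V(L) = 5 + (-27)² = 5 + 729 = 734)
3496839 + V(Y) = 3496839 + 734 = 3497573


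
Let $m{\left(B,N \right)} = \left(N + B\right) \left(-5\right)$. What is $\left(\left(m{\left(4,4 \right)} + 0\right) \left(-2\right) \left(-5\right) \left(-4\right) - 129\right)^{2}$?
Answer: $2163841$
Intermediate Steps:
$m{\left(B,N \right)} = - 5 B - 5 N$ ($m{\left(B,N \right)} = \left(B + N\right) \left(-5\right) = - 5 B - 5 N$)
$\left(\left(m{\left(4,4 \right)} + 0\right) \left(-2\right) \left(-5\right) \left(-4\right) - 129\right)^{2} = \left(\left(\left(\left(-5\right) 4 - 20\right) + 0\right) \left(-2\right) \left(-5\right) \left(-4\right) - 129\right)^{2} = \left(\left(\left(-20 - 20\right) + 0\right) 10 \left(-4\right) - 129\right)^{2} = \left(\left(-40 + 0\right) \left(-40\right) - 129\right)^{2} = \left(\left(-40\right) \left(-40\right) - 129\right)^{2} = \left(1600 - 129\right)^{2} = 1471^{2} = 2163841$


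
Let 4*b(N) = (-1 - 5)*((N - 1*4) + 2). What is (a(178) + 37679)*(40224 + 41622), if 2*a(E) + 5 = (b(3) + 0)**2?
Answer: 12335051583/4 ≈ 3.0838e+9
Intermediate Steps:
b(N) = 3 - 3*N/2 (b(N) = ((-1 - 5)*((N - 1*4) + 2))/4 = (-6*((N - 4) + 2))/4 = (-6*((-4 + N) + 2))/4 = (-6*(-2 + N))/4 = (12 - 6*N)/4 = 3 - 3*N/2)
a(E) = -11/8 (a(E) = -5/2 + ((3 - 3/2*3) + 0)**2/2 = -5/2 + ((3 - 9/2) + 0)**2/2 = -5/2 + (-3/2 + 0)**2/2 = -5/2 + (-3/2)**2/2 = -5/2 + (1/2)*(9/4) = -5/2 + 9/8 = -11/8)
(a(178) + 37679)*(40224 + 41622) = (-11/8 + 37679)*(40224 + 41622) = (301421/8)*81846 = 12335051583/4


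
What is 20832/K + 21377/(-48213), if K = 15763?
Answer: 5515765/6280839 ≈ 0.87819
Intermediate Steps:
20832/K + 21377/(-48213) = 20832/15763 + 21377/(-48213) = 20832*(1/15763) + 21377*(-1/48213) = 20832/15763 - 21377/48213 = 5515765/6280839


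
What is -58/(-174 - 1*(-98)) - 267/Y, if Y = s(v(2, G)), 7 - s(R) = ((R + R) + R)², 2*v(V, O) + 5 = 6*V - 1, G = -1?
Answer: 3073/703 ≈ 4.3713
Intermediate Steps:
v(V, O) = -3 + 3*V (v(V, O) = -5/2 + (6*V - 1)/2 = -5/2 + (-1 + 6*V)/2 = -5/2 + (-½ + 3*V) = -3 + 3*V)
s(R) = 7 - 9*R² (s(R) = 7 - ((R + R) + R)² = 7 - (2*R + R)² = 7 - (3*R)² = 7 - 9*R²)
Y = -74 (Y = 7 - 9*(-3 + 3*2)² = 7 - 9*(-3 + 6)² = 7 - 9*3² = 7 - 9*9 = 7 - 81 = -74)
-58/(-174 - 1*(-98)) - 267/Y = -58/(-174 - 1*(-98)) - 267/(-74) = -58/(-174 + 98) - 267*(-1/74) = -58/(-76) + 267/74 = -58*(-1/76) + 267/74 = 29/38 + 267/74 = 3073/703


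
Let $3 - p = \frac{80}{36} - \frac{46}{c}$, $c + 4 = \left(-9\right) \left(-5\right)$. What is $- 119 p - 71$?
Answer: $- \frac{109618}{369} \approx -297.07$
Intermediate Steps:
$c = 41$ ($c = -4 - -45 = -4 + 45 = 41$)
$p = \frac{701}{369}$ ($p = 3 - \left(\frac{80}{36} - \frac{46}{41}\right) = 3 - \left(80 \cdot \frac{1}{36} - \frac{46}{41}\right) = 3 - \left(\frac{20}{9} - \frac{46}{41}\right) = 3 - \frac{406}{369} = \frac{701}{369} \approx 1.8997$)
$- 119 p - 71 = \left(-119\right) \frac{701}{369} - 71 = - \frac{83419}{369} - 71 = - \frac{109618}{369}$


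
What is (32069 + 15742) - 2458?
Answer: 45353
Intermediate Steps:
(32069 + 15742) - 2458 = 47811 - 2458 = 45353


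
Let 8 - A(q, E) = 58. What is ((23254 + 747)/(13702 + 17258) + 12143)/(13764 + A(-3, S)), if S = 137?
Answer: 375971281/424585440 ≈ 0.88550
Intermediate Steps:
A(q, E) = -50 (A(q, E) = 8 - 1*58 = 8 - 58 = -50)
((23254 + 747)/(13702 + 17258) + 12143)/(13764 + A(-3, S)) = ((23254 + 747)/(13702 + 17258) + 12143)/(13764 - 50) = (24001/30960 + 12143)/13714 = (24001*(1/30960) + 12143)*(1/13714) = (24001/30960 + 12143)*(1/13714) = (375971281/30960)*(1/13714) = 375971281/424585440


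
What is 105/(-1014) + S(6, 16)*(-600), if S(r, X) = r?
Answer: -1216835/338 ≈ -3600.1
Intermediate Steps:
105/(-1014) + S(6, 16)*(-600) = 105/(-1014) + 6*(-600) = 105*(-1/1014) - 3600 = -35/338 - 3600 = -1216835/338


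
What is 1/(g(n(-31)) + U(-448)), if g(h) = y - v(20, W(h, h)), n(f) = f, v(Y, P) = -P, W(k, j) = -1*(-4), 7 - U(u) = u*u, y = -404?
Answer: -1/201097 ≈ -4.9727e-6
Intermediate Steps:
U(u) = 7 - u² (U(u) = 7 - u*u = 7 - u²)
W(k, j) = 4
g(h) = -400 (g(h) = -404 - (-1)*4 = -404 - 1*(-4) = -404 + 4 = -400)
1/(g(n(-31)) + U(-448)) = 1/(-400 + (7 - 1*(-448)²)) = 1/(-400 + (7 - 1*200704)) = 1/(-400 + (7 - 200704)) = 1/(-400 - 200697) = 1/(-201097) = -1/201097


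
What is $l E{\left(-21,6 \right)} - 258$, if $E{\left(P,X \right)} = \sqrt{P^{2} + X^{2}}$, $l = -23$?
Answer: $-258 - 69 \sqrt{53} \approx -760.33$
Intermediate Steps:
$l E{\left(-21,6 \right)} - 258 = - 23 \sqrt{\left(-21\right)^{2} + 6^{2}} - 258 = - 23 \sqrt{441 + 36} - 258 = - 23 \sqrt{477} - 258 = - 23 \cdot 3 \sqrt{53} - 258 = - 69 \sqrt{53} - 258 = -258 - 69 \sqrt{53}$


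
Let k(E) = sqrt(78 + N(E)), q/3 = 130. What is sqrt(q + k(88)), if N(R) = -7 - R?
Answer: sqrt(390 + I*sqrt(17)) ≈ 19.749 + 0.1044*I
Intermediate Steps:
q = 390 (q = 3*130 = 390)
k(E) = sqrt(71 - E) (k(E) = sqrt(78 + (-7 - E)) = sqrt(71 - E))
sqrt(q + k(88)) = sqrt(390 + sqrt(71 - 1*88)) = sqrt(390 + sqrt(71 - 88)) = sqrt(390 + sqrt(-17)) = sqrt(390 + I*sqrt(17))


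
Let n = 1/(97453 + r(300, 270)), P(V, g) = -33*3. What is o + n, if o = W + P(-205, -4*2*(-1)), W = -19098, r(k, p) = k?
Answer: -1876564340/97753 ≈ -19197.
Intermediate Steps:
P(V, g) = -99
n = 1/97753 (n = 1/(97453 + 300) = 1/97753 ≈ 1.0230e-5)
o = -19197 (o = -19098 - 99 = -19197)
o + n = -19197 + 1/97753 = -1876564340/97753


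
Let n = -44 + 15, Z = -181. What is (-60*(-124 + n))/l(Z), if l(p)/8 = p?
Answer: -2295/362 ≈ -6.3398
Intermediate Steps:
l(p) = 8*p
n = -29
(-60*(-124 + n))/l(Z) = (-60*(-124 - 29))/((8*(-181))) = -60*(-153)/(-1448) = 9180*(-1/1448) = -2295/362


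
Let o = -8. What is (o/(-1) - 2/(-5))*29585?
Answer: 248514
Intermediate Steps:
(o/(-1) - 2/(-5))*29585 = (-8/(-1) - 2/(-5))*29585 = (-8*(-1) - 2*(-1/5))*29585 = (8 + 2/5)*29585 = (42/5)*29585 = 248514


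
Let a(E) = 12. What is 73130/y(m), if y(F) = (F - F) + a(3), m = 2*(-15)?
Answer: 36565/6 ≈ 6094.2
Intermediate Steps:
m = -30
y(F) = 12 (y(F) = (F - F) + 12 = 0 + 12 = 12)
73130/y(m) = 73130/12 = 73130*(1/12) = 36565/6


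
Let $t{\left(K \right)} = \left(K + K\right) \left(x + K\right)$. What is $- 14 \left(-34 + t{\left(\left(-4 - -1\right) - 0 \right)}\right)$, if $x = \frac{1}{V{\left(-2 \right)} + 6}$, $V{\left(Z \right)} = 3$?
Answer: $\frac{700}{3} \approx 233.33$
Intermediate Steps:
$x = \frac{1}{9}$ ($x = \frac{1}{3 + 6} = \frac{1}{9} \approx 0.11111$)
$t{\left(K \right)} = 2 K \left(\frac{1}{9} + K\right)$ ($t{\left(K \right)} = \left(K + K\right) \left(\frac{1}{9} + K\right) = 2 K \left(\frac{1}{9} + K\right)$)
$- 14 \left(-34 + t{\left(\left(-4 - -1\right) - 0 \right)}\right) = - 14 \left(-34 + \frac{2 \left(\left(-4 - -1\right) - 0\right) \left(1 + 9 \left(\left(-4 - -1\right) - 0\right)\right)}{9}\right) = - 14 \left(-34 + \frac{2 \left(\left(-4 + 1\right) + 0\right) \left(1 + 9 \left(\left(-4 + 1\right) + 0\right)\right)}{9}\right) = - 14 \left(-34 + \frac{2 \left(-3 + 0\right) \left(1 + 9 \left(-3 + 0\right)\right)}{9}\right) = - 14 \left(-34 + \frac{2}{9} \left(-3\right) \left(1 + 9 \left(-3\right)\right)\right) = - 14 \left(-34 + \frac{2}{9} \left(-3\right) \left(1 - 27\right)\right) = - 14 \left(-34 + \frac{2}{9} \left(-3\right) \left(-26\right)\right) = - 14 \left(-34 + \frac{52}{3}\right) = \left(-14\right) \left(- \frac{50}{3}\right) = \frac{700}{3}$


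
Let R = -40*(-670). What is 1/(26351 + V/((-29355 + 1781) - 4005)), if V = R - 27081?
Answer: 31579/832138510 ≈ 3.7949e-5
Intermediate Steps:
R = 26800
V = -281 (V = 26800 - 27081 = -281)
1/(26351 + V/((-29355 + 1781) - 4005)) = 1/(26351 - 281/((-29355 + 1781) - 4005)) = 1/(26351 - 281/(-27574 - 4005)) = 1/(26351 - 281/(-31579)) = 1/(26351 - 281*(-1/31579)) = 1/(26351 + 281/31579) = 1/(832138510/31579) = 31579/832138510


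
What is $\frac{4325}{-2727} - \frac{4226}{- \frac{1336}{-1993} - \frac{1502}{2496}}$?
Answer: $- \frac{28664719269853}{465185295} \approx -61620.0$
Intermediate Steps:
$\frac{4325}{-2727} - \frac{4226}{- \frac{1336}{-1993} - \frac{1502}{2496}} = 4325 \left(- \frac{1}{2727}\right) - \frac{4226}{\left(-1336\right) \left(- \frac{1}{1993}\right) - \frac{751}{1248}} = - \frac{4325}{2727} - \frac{4226}{\frac{1336}{1993} - \frac{751}{1248}} = - \frac{4325}{2727} - \frac{4226}{\frac{170585}{2487264}} = - \frac{4325}{2727} - \frac{10511177664}{170585} = - \frac{28664719269853}{465185295}$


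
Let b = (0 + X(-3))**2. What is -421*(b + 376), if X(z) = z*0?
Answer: -158296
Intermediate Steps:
X(z) = 0
b = 0 (b = (0 + 0)**2 = 0**2 = 0)
-421*(b + 376) = -421*(0 + 376) = -421*376 = -158296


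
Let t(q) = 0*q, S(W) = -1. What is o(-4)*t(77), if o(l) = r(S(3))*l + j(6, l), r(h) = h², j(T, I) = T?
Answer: 0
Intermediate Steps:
t(q) = 0
o(l) = 6 + l (o(l) = (-1)²*l + 6 = 1*l + 6 = l + 6 = 6 + l)
o(-4)*t(77) = (6 - 4)*0 = 2*0 = 0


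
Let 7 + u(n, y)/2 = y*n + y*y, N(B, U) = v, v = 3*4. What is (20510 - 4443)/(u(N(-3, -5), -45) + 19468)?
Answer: 16067/22424 ≈ 0.71651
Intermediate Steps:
v = 12
N(B, U) = 12
u(n, y) = -14 + 2*y² + 2*n*y (u(n, y) = -14 + 2*(y*n + y*y) = -14 + 2*(n*y + y²) = -14 + 2*(y² + n*y) = -14 + (2*y² + 2*n*y) = -14 + 2*y² + 2*n*y)
(20510 - 4443)/(u(N(-3, -5), -45) + 19468) = (20510 - 4443)/((-14 + 2*(-45)² + 2*12*(-45)) + 19468) = 16067/((-14 + 2*2025 - 1080) + 19468) = 16067/((-14 + 4050 - 1080) + 19468) = 16067/(2956 + 19468) = 16067/22424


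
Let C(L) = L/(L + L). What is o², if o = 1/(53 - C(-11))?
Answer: 4/11025 ≈ 0.00036281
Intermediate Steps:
C(L) = ½ (C(L) = L/((2*L)) = L*(1/(2*L)) = ½)
o = 2/105 (o = 1/(53 - 1*½) = 1/(53 - ½) = 1/(105/2) = 2/105 ≈ 0.019048)
o² = (2/105)² = 4/11025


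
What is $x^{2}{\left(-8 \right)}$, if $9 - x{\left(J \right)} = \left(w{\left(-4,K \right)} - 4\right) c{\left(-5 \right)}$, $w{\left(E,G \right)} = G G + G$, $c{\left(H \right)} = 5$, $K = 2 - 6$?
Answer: $961$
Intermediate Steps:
$K = -4$ ($K = 2 - 6 = -4$)
$w{\left(E,G \right)} = G + G^{2}$ ($w{\left(E,G \right)} = G^{2} + G = G + G^{2}$)
$x{\left(J \right)} = -31$ ($x{\left(J \right)} = 9 - \left(- 4 \left(1 - 4\right) - 4\right) 5 = 9 - \left(\left(-4\right) \left(-3\right) - 4\right) 5 = 9 - \left(12 - 4\right) 5 = 9 - 8 \cdot 5 = 9 - 40 = -31$)
$x^{2}{\left(-8 \right)} = \left(-31\right)^{2} = 961$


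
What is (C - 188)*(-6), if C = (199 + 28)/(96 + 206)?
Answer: 169647/151 ≈ 1123.5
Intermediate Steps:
C = 227/302 ≈ 0.75166
(C - 188)*(-6) = (227/302 - 188)*(-6) = -56549/302*(-6) = 169647/151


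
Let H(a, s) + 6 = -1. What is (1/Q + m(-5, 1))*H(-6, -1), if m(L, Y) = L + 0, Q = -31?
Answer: 1092/31 ≈ 35.226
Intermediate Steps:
H(a, s) = -7 (H(a, s) = -6 - 1 = -7)
m(L, Y) = L
(1/Q + m(-5, 1))*H(-6, -1) = (1/(-31) - 5)*(-7) = (-1/31 - 5)*(-7) = -156/31*(-7) = 1092/31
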